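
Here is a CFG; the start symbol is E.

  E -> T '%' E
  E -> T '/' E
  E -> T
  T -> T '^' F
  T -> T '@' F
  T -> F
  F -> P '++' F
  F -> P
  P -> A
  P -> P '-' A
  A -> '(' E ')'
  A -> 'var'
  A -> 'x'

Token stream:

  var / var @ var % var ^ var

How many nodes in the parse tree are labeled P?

[E [T [F [P [A var]]]] / [E [T [T [F [P [A var]]]] @ [F [P [A var]]]] % [E [T [T [F [P [A var]]]] ^ [F [P [A var]]]]]]]

5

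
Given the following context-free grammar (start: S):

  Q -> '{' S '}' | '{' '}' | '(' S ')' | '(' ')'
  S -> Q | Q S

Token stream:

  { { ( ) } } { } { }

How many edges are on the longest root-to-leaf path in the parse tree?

6

[S [Q { [S [Q { [S [Q ( )]] }]] }] [S [Q { }] [S [Q { }]]]]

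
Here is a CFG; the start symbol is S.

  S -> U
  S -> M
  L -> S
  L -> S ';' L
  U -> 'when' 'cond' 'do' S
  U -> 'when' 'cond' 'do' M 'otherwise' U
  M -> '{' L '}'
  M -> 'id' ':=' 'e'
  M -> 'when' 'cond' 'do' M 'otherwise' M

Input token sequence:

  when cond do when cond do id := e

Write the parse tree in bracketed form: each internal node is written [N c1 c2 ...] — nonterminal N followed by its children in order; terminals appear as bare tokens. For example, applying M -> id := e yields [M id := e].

S
U
when cond do S
when cond do U
when cond do when cond do S
when cond do when cond do M
when cond do when cond do id := e

[S [U when cond do [S [U when cond do [S [M id := e]]]]]]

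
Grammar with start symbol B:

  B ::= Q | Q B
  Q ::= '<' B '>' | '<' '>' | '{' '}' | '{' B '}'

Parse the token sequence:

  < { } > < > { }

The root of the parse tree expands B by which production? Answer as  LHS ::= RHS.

B ::= Q B

[B [Q < [B [Q { }]] >] [B [Q < >] [B [Q { }]]]]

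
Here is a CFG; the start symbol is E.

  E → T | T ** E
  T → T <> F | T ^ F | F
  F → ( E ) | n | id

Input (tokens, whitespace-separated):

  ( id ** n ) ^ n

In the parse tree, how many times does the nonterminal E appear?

[E [T [T [F ( [E [T [F id]] ** [E [T [F n]]]] )]] ^ [F n]]]

3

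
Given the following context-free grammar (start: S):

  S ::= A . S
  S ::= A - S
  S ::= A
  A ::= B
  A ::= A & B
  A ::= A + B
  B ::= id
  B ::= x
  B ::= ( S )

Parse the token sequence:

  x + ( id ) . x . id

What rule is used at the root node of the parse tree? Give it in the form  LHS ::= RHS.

S ::= A . S

[S [A [A [B x]] + [B ( [S [A [B id]]] )]] . [S [A [B x]] . [S [A [B id]]]]]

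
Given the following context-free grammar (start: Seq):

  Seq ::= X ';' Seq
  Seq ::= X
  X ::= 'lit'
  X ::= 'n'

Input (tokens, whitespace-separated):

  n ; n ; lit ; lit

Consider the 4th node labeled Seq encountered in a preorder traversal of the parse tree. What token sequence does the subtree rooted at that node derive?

lit

[Seq [X n] ; [Seq [X n] ; [Seq [X lit] ; [Seq [X lit]]]]]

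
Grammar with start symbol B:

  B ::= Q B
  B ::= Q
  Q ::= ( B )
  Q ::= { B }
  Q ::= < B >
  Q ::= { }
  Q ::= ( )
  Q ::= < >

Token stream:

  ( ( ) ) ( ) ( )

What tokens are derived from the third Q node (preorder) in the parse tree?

[B [Q ( [B [Q ( )]] )] [B [Q ( )] [B [Q ( )]]]]

( )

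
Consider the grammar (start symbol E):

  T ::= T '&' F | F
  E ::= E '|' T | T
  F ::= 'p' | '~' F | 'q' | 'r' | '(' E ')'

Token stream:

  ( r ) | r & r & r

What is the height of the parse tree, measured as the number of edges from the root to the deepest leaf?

[E [E [T [F ( [E [T [F r]]] )]]] | [T [T [T [F r]] & [F r]] & [F r]]]

7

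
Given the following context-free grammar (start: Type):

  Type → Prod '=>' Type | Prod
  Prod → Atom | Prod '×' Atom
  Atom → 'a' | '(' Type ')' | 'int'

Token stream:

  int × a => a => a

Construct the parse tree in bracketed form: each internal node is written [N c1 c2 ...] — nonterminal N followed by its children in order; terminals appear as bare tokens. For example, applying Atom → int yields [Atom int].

Type
Prod => Type
Prod × Atom => Type
Atom × Atom => Type
int × Atom => Type
int × a => Type
int × a => Prod => Type
int × a => Atom => Type
int × a => a => Type
int × a => a => Prod
int × a => a => Atom
int × a => a => a

[Type [Prod [Prod [Atom int]] × [Atom a]] => [Type [Prod [Atom a]] => [Type [Prod [Atom a]]]]]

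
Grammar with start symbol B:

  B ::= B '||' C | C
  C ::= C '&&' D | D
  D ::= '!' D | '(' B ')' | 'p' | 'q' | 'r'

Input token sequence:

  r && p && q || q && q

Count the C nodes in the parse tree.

5

[B [B [C [C [C [D r]] && [D p]] && [D q]]] || [C [C [D q]] && [D q]]]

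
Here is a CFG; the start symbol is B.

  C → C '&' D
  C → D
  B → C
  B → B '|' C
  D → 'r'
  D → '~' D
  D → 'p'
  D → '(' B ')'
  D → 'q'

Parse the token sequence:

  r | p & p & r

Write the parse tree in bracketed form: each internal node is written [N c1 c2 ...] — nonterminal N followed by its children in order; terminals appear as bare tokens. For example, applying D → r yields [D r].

[B [B [C [D r]]] | [C [C [C [D p]] & [D p]] & [D r]]]

B
B | C
C | C
D | C
r | C
r | C & D
r | C & D & D
r | D & D & D
r | p & D & D
r | p & p & D
r | p & p & r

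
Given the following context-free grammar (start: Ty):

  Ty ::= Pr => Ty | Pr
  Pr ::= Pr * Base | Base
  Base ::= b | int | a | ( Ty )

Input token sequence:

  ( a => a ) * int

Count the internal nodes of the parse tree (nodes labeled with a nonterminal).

[Ty [Pr [Pr [Base ( [Ty [Pr [Base a]] => [Ty [Pr [Base a]]]] )]] * [Base int]]]

11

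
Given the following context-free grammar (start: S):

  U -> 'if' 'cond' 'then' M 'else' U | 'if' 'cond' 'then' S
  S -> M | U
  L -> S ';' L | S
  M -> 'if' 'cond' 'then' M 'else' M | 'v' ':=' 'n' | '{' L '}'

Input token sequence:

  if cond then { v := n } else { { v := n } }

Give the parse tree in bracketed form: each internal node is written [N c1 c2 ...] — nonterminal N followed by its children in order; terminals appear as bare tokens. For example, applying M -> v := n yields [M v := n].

[S [M if cond then [M { [L [S [M v := n]]] }] else [M { [L [S [M { [L [S [M v := n]]] }]]] }]]]

S
M
if cond then M else M
if cond then { L } else M
if cond then { S } else M
if cond then { M } else M
if cond then { v := n } else M
if cond then { v := n } else { L }
if cond then { v := n } else { S }
if cond then { v := n } else { M }
if cond then { v := n } else { { L } }
if cond then { v := n } else { { S } }
if cond then { v := n } else { { M } }
if cond then { v := n } else { { v := n } }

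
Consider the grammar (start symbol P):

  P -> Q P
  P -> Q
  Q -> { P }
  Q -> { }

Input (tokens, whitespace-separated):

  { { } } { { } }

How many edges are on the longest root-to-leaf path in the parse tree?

5

[P [Q { [P [Q { }]] }] [P [Q { [P [Q { }]] }]]]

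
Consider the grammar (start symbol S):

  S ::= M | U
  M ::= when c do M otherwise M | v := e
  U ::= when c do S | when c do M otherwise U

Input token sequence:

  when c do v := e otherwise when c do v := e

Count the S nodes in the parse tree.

[S [U when c do [M v := e] otherwise [U when c do [S [M v := e]]]]]

2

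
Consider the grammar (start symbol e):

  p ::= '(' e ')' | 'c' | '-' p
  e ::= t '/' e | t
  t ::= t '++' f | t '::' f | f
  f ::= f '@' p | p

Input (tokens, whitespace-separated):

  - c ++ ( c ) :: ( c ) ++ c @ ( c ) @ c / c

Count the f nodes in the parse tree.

10

[e [t [t [t [t [f [p - [p c]]]] ++ [f [p ( [e [t [f [p c]]]] )]]] :: [f [p ( [e [t [f [p c]]]] )]]] ++ [f [f [f [p c]] @ [p ( [e [t [f [p c]]]] )]] @ [p c]]] / [e [t [f [p c]]]]]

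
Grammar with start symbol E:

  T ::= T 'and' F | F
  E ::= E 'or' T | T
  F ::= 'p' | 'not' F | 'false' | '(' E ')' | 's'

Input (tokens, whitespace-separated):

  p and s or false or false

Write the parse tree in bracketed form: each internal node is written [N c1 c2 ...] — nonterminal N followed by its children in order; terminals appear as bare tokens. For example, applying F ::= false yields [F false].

[E [E [E [T [T [F p]] and [F s]]] or [T [F false]]] or [T [F false]]]

E
E or T
E or T or T
T or T or T
T and F or T or T
F and F or T or T
p and F or T or T
p and s or T or T
p and s or F or T
p and s or false or T
p and s or false or F
p and s or false or false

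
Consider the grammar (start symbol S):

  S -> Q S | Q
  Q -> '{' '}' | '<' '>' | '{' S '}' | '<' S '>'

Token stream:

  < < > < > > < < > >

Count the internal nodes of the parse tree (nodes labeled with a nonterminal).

[S [Q < [S [Q < >] [S [Q < >]]] >] [S [Q < [S [Q < >]] >]]]

10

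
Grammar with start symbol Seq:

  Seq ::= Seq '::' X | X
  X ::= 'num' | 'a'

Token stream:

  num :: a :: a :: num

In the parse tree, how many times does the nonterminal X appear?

4

[Seq [Seq [Seq [Seq [X num]] :: [X a]] :: [X a]] :: [X num]]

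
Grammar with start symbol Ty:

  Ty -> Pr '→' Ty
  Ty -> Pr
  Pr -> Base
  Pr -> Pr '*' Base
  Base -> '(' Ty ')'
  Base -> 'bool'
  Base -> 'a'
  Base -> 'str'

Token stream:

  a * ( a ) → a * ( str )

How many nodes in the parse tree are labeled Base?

6

[Ty [Pr [Pr [Base a]] * [Base ( [Ty [Pr [Base a]]] )]] → [Ty [Pr [Pr [Base a]] * [Base ( [Ty [Pr [Base str]]] )]]]]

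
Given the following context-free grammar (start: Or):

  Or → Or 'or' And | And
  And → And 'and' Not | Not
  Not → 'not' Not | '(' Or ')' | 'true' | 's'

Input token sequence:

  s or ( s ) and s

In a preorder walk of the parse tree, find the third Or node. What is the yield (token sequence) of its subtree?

[Or [Or [And [Not s]]] or [And [And [Not ( [Or [And [Not s]]] )]] and [Not s]]]

s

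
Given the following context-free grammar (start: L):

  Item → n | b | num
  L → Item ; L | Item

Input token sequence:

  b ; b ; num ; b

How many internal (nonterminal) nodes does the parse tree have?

[L [Item b] ; [L [Item b] ; [L [Item num] ; [L [Item b]]]]]

8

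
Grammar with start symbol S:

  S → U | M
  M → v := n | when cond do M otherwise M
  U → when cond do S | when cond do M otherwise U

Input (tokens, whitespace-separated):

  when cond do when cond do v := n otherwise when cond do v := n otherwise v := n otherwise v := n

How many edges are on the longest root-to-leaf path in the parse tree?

[S [M when cond do [M when cond do [M v := n] otherwise [M when cond do [M v := n] otherwise [M v := n]]] otherwise [M v := n]]]

5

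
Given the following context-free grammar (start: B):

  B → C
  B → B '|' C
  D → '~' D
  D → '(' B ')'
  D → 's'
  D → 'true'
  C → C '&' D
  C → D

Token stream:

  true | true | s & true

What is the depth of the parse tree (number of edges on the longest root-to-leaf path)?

[B [B [B [C [D true]]] | [C [D true]]] | [C [C [D s]] & [D true]]]

5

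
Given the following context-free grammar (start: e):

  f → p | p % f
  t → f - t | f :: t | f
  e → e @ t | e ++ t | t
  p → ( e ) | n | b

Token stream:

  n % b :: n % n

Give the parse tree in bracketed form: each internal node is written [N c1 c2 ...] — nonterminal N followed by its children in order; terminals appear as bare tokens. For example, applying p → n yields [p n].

e
t
f :: t
p % f :: t
n % f :: t
n % p :: t
n % b :: t
n % b :: f
n % b :: p % f
n % b :: n % f
n % b :: n % p
n % b :: n % n

[e [t [f [p n] % [f [p b]]] :: [t [f [p n] % [f [p n]]]]]]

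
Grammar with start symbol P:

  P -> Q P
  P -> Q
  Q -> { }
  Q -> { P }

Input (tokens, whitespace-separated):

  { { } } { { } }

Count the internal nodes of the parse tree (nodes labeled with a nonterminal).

[P [Q { [P [Q { }]] }] [P [Q { [P [Q { }]] }]]]

8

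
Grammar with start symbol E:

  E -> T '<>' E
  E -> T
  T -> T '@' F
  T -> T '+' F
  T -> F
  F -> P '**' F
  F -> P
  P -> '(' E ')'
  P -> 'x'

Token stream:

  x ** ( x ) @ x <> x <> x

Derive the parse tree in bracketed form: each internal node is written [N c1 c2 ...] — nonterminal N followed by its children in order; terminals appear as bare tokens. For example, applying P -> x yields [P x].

E
T <> E
T @ F <> E
F @ F <> E
P ** F @ F <> E
x ** F @ F <> E
x ** P @ F <> E
x ** ( E ) @ F <> E
x ** ( T ) @ F <> E
x ** ( F ) @ F <> E
x ** ( P ) @ F <> E
x ** ( x ) @ F <> E
x ** ( x ) @ P <> E
x ** ( x ) @ x <> E
x ** ( x ) @ x <> T <> E
x ** ( x ) @ x <> F <> E
x ** ( x ) @ x <> P <> E
x ** ( x ) @ x <> x <> E
x ** ( x ) @ x <> x <> T
x ** ( x ) @ x <> x <> F
x ** ( x ) @ x <> x <> P
x ** ( x ) @ x <> x <> x

[E [T [T [F [P x] ** [F [P ( [E [T [F [P x]]]] )]]]] @ [F [P x]]] <> [E [T [F [P x]]] <> [E [T [F [P x]]]]]]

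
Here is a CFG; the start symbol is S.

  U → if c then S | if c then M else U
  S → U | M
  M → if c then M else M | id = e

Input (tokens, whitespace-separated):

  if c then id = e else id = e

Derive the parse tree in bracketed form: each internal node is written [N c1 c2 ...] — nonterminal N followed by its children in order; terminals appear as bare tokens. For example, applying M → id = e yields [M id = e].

[S [M if c then [M id = e] else [M id = e]]]

S
M
if c then M else M
if c then id = e else M
if c then id = e else id = e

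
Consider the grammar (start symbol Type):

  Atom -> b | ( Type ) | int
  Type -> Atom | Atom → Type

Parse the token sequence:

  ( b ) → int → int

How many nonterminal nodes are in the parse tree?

[Type [Atom ( [Type [Atom b]] )] → [Type [Atom int] → [Type [Atom int]]]]

8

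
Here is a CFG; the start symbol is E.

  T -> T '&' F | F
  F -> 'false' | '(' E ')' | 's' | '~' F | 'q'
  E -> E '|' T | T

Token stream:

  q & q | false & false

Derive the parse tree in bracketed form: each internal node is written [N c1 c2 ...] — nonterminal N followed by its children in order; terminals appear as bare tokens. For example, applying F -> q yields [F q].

E
E | T
T | T
T & F | T
F & F | T
q & F | T
q & q | T
q & q | T & F
q & q | F & F
q & q | false & F
q & q | false & false

[E [E [T [T [F q]] & [F q]]] | [T [T [F false]] & [F false]]]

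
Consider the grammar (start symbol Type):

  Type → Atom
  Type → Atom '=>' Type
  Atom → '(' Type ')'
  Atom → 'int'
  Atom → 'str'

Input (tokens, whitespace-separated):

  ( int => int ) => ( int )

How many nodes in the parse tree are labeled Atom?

[Type [Atom ( [Type [Atom int] => [Type [Atom int]]] )] => [Type [Atom ( [Type [Atom int]] )]]]

5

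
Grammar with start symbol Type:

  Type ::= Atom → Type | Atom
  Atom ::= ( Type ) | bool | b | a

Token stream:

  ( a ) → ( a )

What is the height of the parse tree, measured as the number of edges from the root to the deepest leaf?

[Type [Atom ( [Type [Atom a]] )] → [Type [Atom ( [Type [Atom a]] )]]]

5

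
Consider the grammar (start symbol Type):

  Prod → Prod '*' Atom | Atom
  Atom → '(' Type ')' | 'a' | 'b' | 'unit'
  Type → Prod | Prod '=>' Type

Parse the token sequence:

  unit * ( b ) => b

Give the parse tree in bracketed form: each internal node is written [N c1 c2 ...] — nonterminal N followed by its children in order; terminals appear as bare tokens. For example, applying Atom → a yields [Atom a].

Type
Prod => Type
Prod * Atom => Type
Atom * Atom => Type
unit * Atom => Type
unit * ( Type ) => Type
unit * ( Prod ) => Type
unit * ( Atom ) => Type
unit * ( b ) => Type
unit * ( b ) => Prod
unit * ( b ) => Atom
unit * ( b ) => b

[Type [Prod [Prod [Atom unit]] * [Atom ( [Type [Prod [Atom b]]] )]] => [Type [Prod [Atom b]]]]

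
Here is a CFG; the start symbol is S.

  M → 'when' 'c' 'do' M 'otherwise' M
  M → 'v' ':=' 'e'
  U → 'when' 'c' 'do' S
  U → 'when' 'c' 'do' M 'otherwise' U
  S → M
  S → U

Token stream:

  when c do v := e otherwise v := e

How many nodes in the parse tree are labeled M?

3

[S [M when c do [M v := e] otherwise [M v := e]]]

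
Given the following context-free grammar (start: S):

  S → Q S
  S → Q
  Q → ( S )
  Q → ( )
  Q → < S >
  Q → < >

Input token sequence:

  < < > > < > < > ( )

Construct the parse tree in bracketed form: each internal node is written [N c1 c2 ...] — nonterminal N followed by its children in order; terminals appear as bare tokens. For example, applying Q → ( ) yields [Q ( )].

[S [Q < [S [Q < >]] >] [S [Q < >] [S [Q < >] [S [Q ( )]]]]]

S
Q S
< S > S
< Q > S
< < > > S
< < > > Q S
< < > > < > S
< < > > < > Q S
< < > > < > < > S
< < > > < > < > Q
< < > > < > < > ( )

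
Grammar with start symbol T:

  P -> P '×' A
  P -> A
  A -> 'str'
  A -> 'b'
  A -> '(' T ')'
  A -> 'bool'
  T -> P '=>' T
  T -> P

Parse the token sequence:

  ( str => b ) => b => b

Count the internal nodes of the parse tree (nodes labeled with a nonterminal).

[T [P [A ( [T [P [A str]] => [T [P [A b]]]] )]] => [T [P [A b]] => [T [P [A b]]]]]

15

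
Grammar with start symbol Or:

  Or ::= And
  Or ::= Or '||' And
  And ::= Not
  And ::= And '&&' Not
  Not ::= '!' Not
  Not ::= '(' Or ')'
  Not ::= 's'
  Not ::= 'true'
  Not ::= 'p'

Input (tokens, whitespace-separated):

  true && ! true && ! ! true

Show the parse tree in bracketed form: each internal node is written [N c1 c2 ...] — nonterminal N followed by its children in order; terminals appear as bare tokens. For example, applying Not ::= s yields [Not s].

[Or [And [And [And [Not true]] && [Not ! [Not true]]] && [Not ! [Not ! [Not true]]]]]

Or
And
And && Not
And && Not && Not
Not && Not && Not
true && Not && Not
true && ! Not && Not
true && ! true && Not
true && ! true && ! Not
true && ! true && ! ! Not
true && ! true && ! ! true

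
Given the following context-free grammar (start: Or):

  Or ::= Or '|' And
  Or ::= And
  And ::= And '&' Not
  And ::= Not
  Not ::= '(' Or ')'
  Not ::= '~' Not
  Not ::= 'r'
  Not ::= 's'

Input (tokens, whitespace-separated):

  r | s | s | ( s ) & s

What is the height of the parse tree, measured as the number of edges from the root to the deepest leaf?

7

[Or [Or [Or [Or [And [Not r]]] | [And [Not s]]] | [And [Not s]]] | [And [And [Not ( [Or [And [Not s]]] )]] & [Not s]]]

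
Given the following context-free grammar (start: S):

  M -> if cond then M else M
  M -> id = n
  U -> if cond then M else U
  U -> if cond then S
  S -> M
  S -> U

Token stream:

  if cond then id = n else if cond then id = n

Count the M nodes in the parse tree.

2

[S [U if cond then [M id = n] else [U if cond then [S [M id = n]]]]]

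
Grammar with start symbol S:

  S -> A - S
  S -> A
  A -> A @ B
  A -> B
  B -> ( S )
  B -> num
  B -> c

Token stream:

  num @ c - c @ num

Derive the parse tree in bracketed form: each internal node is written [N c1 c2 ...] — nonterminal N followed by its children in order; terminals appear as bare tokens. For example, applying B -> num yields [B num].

S
A - S
A @ B - S
B @ B - S
num @ B - S
num @ c - S
num @ c - A
num @ c - A @ B
num @ c - B @ B
num @ c - c @ B
num @ c - c @ num

[S [A [A [B num]] @ [B c]] - [S [A [A [B c]] @ [B num]]]]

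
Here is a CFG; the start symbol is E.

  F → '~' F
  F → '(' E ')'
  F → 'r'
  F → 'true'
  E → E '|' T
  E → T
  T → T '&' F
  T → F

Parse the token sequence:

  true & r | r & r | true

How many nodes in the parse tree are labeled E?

[E [E [E [T [T [F true]] & [F r]]] | [T [T [F r]] & [F r]]] | [T [F true]]]

3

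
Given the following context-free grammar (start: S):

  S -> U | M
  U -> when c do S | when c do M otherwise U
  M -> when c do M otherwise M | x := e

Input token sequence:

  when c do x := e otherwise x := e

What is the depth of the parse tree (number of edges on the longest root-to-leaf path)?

3

[S [M when c do [M x := e] otherwise [M x := e]]]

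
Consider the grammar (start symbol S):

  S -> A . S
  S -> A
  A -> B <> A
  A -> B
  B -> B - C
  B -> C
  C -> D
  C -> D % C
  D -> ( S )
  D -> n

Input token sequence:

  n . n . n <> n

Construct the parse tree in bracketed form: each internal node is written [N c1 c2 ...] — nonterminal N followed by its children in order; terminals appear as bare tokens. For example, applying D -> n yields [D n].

S
A . S
B . S
C . S
D . S
n . S
n . A . S
n . B . S
n . C . S
n . D . S
n . n . S
n . n . A
n . n . B <> A
n . n . C <> A
n . n . D <> A
n . n . n <> A
n . n . n <> B
n . n . n <> C
n . n . n <> D
n . n . n <> n

[S [A [B [C [D n]]]] . [S [A [B [C [D n]]]] . [S [A [B [C [D n]]] <> [A [B [C [D n]]]]]]]]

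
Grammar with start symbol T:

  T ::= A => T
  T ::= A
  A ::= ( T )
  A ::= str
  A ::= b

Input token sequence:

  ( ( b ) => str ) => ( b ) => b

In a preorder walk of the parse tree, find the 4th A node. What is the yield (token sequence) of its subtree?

str

[T [A ( [T [A ( [T [A b]] )] => [T [A str]]] )] => [T [A ( [T [A b]] )] => [T [A b]]]]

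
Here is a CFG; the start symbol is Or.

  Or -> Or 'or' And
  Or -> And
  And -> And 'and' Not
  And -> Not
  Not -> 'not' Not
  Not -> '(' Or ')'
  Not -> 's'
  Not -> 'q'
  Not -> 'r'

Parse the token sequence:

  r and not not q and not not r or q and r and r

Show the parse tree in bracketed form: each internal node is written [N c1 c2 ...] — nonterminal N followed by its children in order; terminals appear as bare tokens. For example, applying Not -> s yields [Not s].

Or
Or or And
And or And
And and Not or And
And and Not and Not or And
Not and Not and Not or And
r and Not and Not or And
r and not Not and Not or And
r and not not Not and Not or And
r and not not q and Not or And
r and not not q and not Not or And
r and not not q and not not Not or And
r and not not q and not not r or And
r and not not q and not not r or And and Not
r and not not q and not not r or And and Not and Not
r and not not q and not not r or Not and Not and Not
r and not not q and not not r or q and Not and Not
r and not not q and not not r or q and r and Not
r and not not q and not not r or q and r and r

[Or [Or [And [And [And [Not r]] and [Not not [Not not [Not q]]]] and [Not not [Not not [Not r]]]]] or [And [And [And [Not q]] and [Not r]] and [Not r]]]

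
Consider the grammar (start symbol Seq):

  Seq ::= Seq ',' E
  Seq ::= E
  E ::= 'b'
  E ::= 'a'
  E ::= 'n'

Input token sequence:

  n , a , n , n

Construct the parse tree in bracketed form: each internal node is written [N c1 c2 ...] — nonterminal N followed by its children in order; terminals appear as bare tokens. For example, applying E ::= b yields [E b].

Seq
Seq , E
Seq , E , E
Seq , E , E , E
E , E , E , E
n , E , E , E
n , a , E , E
n , a , n , E
n , a , n , n

[Seq [Seq [Seq [Seq [E n]] , [E a]] , [E n]] , [E n]]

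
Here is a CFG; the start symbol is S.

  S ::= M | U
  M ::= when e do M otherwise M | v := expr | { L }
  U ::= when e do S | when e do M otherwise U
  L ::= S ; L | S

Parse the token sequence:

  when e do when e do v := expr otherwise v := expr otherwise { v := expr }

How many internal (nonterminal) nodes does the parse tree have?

[S [M when e do [M when e do [M v := expr] otherwise [M v := expr]] otherwise [M { [L [S [M v := expr]]] }]]]

9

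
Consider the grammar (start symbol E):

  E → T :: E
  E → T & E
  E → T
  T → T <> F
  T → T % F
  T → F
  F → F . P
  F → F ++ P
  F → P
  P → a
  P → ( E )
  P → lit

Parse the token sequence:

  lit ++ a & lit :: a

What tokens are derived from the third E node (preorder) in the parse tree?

[E [T [F [F [P lit]] ++ [P a]]] & [E [T [F [P lit]]] :: [E [T [F [P a]]]]]]

a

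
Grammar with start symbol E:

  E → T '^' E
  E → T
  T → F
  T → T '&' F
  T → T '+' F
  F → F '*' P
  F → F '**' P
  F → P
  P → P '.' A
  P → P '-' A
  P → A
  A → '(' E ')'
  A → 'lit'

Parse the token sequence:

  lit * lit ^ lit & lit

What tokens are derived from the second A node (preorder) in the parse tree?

lit

[E [T [F [F [P [A lit]]] * [P [A lit]]]] ^ [E [T [T [F [P [A lit]]]] & [F [P [A lit]]]]]]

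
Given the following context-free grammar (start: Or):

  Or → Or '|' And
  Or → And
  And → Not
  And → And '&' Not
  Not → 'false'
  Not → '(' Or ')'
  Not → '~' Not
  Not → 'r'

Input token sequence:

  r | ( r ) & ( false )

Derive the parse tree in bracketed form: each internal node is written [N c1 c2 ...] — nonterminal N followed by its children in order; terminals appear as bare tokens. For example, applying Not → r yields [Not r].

[Or [Or [And [Not r]]] | [And [And [Not ( [Or [And [Not r]]] )]] & [Not ( [Or [And [Not false]]] )]]]

Or
Or | And
And | And
Not | And
r | And
r | And & Not
r | Not & Not
r | ( Or ) & Not
r | ( And ) & Not
r | ( Not ) & Not
r | ( r ) & Not
r | ( r ) & ( Or )
r | ( r ) & ( And )
r | ( r ) & ( Not )
r | ( r ) & ( false )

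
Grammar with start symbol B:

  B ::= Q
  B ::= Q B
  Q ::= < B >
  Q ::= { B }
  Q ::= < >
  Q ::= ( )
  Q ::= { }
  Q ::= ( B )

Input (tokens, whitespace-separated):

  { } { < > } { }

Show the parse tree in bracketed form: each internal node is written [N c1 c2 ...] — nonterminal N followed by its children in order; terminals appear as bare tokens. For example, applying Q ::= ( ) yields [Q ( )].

[B [Q { }] [B [Q { [B [Q < >]] }] [B [Q { }]]]]

B
Q B
{ } B
{ } Q B
{ } { B } B
{ } { Q } B
{ } { < > } B
{ } { < > } Q
{ } { < > } { }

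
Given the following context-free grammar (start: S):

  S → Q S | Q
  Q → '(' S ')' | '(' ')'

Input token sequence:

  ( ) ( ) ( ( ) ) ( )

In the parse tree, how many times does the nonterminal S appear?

5

[S [Q ( )] [S [Q ( )] [S [Q ( [S [Q ( )]] )] [S [Q ( )]]]]]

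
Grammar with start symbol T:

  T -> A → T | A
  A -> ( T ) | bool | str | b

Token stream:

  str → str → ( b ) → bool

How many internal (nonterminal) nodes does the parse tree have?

10

[T [A str] → [T [A str] → [T [A ( [T [A b]] )] → [T [A bool]]]]]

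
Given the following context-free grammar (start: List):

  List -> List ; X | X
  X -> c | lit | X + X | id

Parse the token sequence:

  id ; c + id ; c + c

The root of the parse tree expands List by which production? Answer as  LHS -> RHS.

List -> List ; X

[List [List [List [X id]] ; [X [X c] + [X id]]] ; [X [X c] + [X c]]]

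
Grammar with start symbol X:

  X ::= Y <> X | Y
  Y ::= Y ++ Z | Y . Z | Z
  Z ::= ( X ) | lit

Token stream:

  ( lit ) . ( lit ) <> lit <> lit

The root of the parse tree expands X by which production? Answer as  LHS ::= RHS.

X ::= Y <> X

[X [Y [Y [Z ( [X [Y [Z lit]]] )]] . [Z ( [X [Y [Z lit]]] )]] <> [X [Y [Z lit]] <> [X [Y [Z lit]]]]]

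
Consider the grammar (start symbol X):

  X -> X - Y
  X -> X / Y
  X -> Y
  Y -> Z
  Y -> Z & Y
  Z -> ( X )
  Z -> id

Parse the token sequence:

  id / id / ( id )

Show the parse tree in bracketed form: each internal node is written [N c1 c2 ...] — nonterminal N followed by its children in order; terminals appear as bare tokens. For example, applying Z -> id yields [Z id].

[X [X [X [Y [Z id]]] / [Y [Z id]]] / [Y [Z ( [X [Y [Z id]]] )]]]

X
X / Y
X / Y / Y
Y / Y / Y
Z / Y / Y
id / Y / Y
id / Z / Y
id / id / Y
id / id / Z
id / id / ( X )
id / id / ( Y )
id / id / ( Z )
id / id / ( id )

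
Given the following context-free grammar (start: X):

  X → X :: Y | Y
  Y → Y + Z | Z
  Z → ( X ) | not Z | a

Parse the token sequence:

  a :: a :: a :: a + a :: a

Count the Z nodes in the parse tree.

6

[X [X [X [X [X [Y [Z a]]] :: [Y [Z a]]] :: [Y [Z a]]] :: [Y [Y [Z a]] + [Z a]]] :: [Y [Z a]]]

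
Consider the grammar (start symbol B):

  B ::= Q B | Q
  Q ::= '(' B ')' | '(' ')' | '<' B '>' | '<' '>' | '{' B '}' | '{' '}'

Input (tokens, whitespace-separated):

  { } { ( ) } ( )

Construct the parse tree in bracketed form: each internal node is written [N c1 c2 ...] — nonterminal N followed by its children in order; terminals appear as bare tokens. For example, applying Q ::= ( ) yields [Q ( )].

[B [Q { }] [B [Q { [B [Q ( )]] }] [B [Q ( )]]]]

B
Q B
{ } B
{ } Q B
{ } { B } B
{ } { Q } B
{ } { ( ) } B
{ } { ( ) } Q
{ } { ( ) } ( )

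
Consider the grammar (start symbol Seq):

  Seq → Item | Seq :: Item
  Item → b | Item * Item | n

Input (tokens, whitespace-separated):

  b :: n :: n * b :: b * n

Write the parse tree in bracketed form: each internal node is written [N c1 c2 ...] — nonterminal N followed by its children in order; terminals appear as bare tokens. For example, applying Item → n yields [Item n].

Seq
Seq :: Item
Seq :: Item :: Item
Seq :: Item :: Item :: Item
Item :: Item :: Item :: Item
b :: Item :: Item :: Item
b :: n :: Item :: Item
b :: n :: Item * Item :: Item
b :: n :: n * Item :: Item
b :: n :: n * b :: Item
b :: n :: n * b :: Item * Item
b :: n :: n * b :: b * Item
b :: n :: n * b :: b * n

[Seq [Seq [Seq [Seq [Item b]] :: [Item n]] :: [Item [Item n] * [Item b]]] :: [Item [Item b] * [Item n]]]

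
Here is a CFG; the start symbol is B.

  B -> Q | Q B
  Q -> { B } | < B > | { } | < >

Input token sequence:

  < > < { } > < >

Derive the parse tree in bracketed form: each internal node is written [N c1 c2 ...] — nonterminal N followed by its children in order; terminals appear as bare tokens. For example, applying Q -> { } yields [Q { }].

B
Q B
< > B
< > Q B
< > < B > B
< > < Q > B
< > < { } > B
< > < { } > Q
< > < { } > < >

[B [Q < >] [B [Q < [B [Q { }]] >] [B [Q < >]]]]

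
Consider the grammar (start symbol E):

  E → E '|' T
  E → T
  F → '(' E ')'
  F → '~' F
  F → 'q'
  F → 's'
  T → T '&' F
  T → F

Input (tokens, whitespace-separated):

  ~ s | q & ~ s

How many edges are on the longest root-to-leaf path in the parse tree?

5

[E [E [T [F ~ [F s]]]] | [T [T [F q]] & [F ~ [F s]]]]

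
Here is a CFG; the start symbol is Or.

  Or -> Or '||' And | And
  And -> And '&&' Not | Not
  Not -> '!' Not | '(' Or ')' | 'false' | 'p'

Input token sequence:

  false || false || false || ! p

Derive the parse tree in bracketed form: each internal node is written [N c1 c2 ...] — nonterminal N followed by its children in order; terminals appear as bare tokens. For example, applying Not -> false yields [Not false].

[Or [Or [Or [Or [And [Not false]]] || [And [Not false]]] || [And [Not false]]] || [And [Not ! [Not p]]]]

Or
Or || And
Or || And || And
Or || And || And || And
And || And || And || And
Not || And || And || And
false || And || And || And
false || Not || And || And
false || false || And || And
false || false || Not || And
false || false || false || And
false || false || false || Not
false || false || false || ! Not
false || false || false || ! p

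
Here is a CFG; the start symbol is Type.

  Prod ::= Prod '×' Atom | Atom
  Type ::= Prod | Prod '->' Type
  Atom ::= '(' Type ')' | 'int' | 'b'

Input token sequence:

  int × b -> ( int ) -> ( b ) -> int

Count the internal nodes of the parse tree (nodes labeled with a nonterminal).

20

[Type [Prod [Prod [Atom int]] × [Atom b]] -> [Type [Prod [Atom ( [Type [Prod [Atom int]]] )]] -> [Type [Prod [Atom ( [Type [Prod [Atom b]]] )]] -> [Type [Prod [Atom int]]]]]]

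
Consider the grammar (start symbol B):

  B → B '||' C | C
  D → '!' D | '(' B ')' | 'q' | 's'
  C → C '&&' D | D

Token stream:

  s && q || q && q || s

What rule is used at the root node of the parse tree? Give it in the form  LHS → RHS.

B → B '||' C

[B [B [B [C [C [D s]] && [D q]]] || [C [C [D q]] && [D q]]] || [C [D s]]]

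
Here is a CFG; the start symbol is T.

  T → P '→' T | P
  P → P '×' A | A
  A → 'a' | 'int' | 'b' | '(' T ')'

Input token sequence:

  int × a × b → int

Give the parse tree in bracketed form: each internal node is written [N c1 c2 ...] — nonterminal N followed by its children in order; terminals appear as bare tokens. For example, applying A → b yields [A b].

[T [P [P [P [A int]] × [A a]] × [A b]] → [T [P [A int]]]]

T
P → T
P × A → T
P × A × A → T
A × A × A → T
int × A × A → T
int × a × A → T
int × a × b → T
int × a × b → P
int × a × b → A
int × a × b → int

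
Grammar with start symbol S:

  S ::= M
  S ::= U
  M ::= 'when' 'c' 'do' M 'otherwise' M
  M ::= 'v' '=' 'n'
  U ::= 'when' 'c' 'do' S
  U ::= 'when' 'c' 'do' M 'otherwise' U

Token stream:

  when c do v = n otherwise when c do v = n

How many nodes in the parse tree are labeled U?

[S [U when c do [M v = n] otherwise [U when c do [S [M v = n]]]]]

2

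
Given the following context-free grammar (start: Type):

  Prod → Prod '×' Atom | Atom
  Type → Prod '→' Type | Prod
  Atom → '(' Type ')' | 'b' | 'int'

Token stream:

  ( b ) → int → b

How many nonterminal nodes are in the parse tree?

[Type [Prod [Atom ( [Type [Prod [Atom b]]] )]] → [Type [Prod [Atom int]] → [Type [Prod [Atom b]]]]]

12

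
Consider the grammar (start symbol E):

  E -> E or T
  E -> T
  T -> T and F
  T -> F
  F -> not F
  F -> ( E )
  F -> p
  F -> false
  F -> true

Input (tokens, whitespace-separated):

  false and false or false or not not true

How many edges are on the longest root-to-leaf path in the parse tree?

[E [E [E [T [T [F false]] and [F false]]] or [T [F false]]] or [T [F not [F not [F true]]]]]

6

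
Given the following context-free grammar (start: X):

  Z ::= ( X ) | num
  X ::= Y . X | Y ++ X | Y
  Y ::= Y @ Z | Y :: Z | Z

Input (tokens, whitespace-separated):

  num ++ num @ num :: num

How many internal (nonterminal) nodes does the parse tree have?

[X [Y [Z num]] ++ [X [Y [Y [Y [Z num]] @ [Z num]] :: [Z num]]]]

10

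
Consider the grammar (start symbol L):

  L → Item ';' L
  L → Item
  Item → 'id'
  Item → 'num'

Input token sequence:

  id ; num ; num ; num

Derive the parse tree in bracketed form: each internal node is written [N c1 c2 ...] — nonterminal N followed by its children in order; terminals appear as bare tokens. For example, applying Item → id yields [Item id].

[L [Item id] ; [L [Item num] ; [L [Item num] ; [L [Item num]]]]]

L
Item ; L
id ; L
id ; Item ; L
id ; num ; L
id ; num ; Item ; L
id ; num ; num ; L
id ; num ; num ; Item
id ; num ; num ; num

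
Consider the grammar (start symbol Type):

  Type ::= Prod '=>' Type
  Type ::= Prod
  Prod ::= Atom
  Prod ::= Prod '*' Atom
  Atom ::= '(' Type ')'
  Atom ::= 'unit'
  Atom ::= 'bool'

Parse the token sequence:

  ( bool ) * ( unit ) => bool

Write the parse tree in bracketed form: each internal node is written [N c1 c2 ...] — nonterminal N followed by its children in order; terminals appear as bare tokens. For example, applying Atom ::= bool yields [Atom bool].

[Type [Prod [Prod [Atom ( [Type [Prod [Atom bool]]] )]] * [Atom ( [Type [Prod [Atom unit]]] )]] => [Type [Prod [Atom bool]]]]

Type
Prod => Type
Prod * Atom => Type
Atom * Atom => Type
( Type ) * Atom => Type
( Prod ) * Atom => Type
( Atom ) * Atom => Type
( bool ) * Atom => Type
( bool ) * ( Type ) => Type
( bool ) * ( Prod ) => Type
( bool ) * ( Atom ) => Type
( bool ) * ( unit ) => Type
( bool ) * ( unit ) => Prod
( bool ) * ( unit ) => Atom
( bool ) * ( unit ) => bool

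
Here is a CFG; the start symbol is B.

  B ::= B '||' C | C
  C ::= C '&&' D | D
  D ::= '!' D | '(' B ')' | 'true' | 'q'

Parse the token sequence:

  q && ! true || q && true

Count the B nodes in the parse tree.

2

[B [B [C [C [D q]] && [D ! [D true]]]] || [C [C [D q]] && [D true]]]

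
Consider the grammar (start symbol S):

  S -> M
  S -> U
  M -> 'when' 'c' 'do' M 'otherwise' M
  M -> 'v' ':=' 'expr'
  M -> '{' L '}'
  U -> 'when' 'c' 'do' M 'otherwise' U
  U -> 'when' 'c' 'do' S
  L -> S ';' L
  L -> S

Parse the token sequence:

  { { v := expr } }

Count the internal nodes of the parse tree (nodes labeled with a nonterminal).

8

[S [M { [L [S [M { [L [S [M v := expr]]] }]]] }]]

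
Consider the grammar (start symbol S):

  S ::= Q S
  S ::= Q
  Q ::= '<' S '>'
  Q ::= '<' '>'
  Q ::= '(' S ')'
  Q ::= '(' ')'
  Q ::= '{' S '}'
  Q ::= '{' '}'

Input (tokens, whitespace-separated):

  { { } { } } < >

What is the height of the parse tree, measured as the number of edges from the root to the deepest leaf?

[S [Q { [S [Q { }] [S [Q { }]]] }] [S [Q < >]]]

5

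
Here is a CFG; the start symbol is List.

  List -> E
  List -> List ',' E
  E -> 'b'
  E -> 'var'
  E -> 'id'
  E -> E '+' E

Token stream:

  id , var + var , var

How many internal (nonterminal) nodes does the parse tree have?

8

[List [List [List [E id]] , [E [E var] + [E var]]] , [E var]]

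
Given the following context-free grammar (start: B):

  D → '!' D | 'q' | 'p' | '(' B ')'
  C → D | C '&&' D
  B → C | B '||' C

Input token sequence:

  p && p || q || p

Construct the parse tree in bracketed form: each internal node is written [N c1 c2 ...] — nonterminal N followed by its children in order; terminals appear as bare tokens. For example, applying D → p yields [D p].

[B [B [B [C [C [D p]] && [D p]]] || [C [D q]]] || [C [D p]]]

B
B || C
B || C || C
C || C || C
C && D || C || C
D && D || C || C
p && D || C || C
p && p || C || C
p && p || D || C
p && p || q || C
p && p || q || D
p && p || q || p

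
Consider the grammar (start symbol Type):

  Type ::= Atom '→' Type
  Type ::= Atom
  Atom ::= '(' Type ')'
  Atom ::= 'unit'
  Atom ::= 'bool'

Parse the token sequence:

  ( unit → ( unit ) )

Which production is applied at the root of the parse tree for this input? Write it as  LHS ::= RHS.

[Type [Atom ( [Type [Atom unit] → [Type [Atom ( [Type [Atom unit]] )]]] )]]

Type ::= Atom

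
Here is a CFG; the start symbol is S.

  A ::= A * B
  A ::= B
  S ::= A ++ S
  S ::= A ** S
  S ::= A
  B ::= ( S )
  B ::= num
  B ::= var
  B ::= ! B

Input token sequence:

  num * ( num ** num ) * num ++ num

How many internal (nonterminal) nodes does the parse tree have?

16

[S [A [A [A [B num]] * [B ( [S [A [B num]] ** [S [A [B num]]]] )]] * [B num]] ++ [S [A [B num]]]]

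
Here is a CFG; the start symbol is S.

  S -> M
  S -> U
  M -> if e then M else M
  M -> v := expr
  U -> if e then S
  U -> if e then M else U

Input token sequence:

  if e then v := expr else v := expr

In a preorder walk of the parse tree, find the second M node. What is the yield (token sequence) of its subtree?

v := expr

[S [M if e then [M v := expr] else [M v := expr]]]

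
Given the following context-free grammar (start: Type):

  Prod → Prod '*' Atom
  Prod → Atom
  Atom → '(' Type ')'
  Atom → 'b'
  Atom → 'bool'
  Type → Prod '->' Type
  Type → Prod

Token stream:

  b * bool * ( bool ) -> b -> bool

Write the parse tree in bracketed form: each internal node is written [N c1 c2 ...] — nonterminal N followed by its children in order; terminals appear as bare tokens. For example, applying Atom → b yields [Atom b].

[Type [Prod [Prod [Prod [Atom b]] * [Atom bool]] * [Atom ( [Type [Prod [Atom bool]]] )]] -> [Type [Prod [Atom b]] -> [Type [Prod [Atom bool]]]]]

Type
Prod -> Type
Prod * Atom -> Type
Prod * Atom * Atom -> Type
Atom * Atom * Atom -> Type
b * Atom * Atom -> Type
b * bool * Atom -> Type
b * bool * ( Type ) -> Type
b * bool * ( Prod ) -> Type
b * bool * ( Atom ) -> Type
b * bool * ( bool ) -> Type
b * bool * ( bool ) -> Prod -> Type
b * bool * ( bool ) -> Atom -> Type
b * bool * ( bool ) -> b -> Type
b * bool * ( bool ) -> b -> Prod
b * bool * ( bool ) -> b -> Atom
b * bool * ( bool ) -> b -> bool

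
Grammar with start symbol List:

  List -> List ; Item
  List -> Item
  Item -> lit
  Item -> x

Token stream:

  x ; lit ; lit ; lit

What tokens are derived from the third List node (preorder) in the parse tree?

[List [List [List [List [Item x]] ; [Item lit]] ; [Item lit]] ; [Item lit]]

x ; lit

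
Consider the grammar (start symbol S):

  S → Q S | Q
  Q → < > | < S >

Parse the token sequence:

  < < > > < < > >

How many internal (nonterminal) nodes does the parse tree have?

8

[S [Q < [S [Q < >]] >] [S [Q < [S [Q < >]] >]]]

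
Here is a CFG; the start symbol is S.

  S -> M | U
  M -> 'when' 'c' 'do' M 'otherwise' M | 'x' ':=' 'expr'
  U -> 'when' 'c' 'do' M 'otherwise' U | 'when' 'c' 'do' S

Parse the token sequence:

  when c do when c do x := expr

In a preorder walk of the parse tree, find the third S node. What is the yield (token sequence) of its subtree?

[S [U when c do [S [U when c do [S [M x := expr]]]]]]

x := expr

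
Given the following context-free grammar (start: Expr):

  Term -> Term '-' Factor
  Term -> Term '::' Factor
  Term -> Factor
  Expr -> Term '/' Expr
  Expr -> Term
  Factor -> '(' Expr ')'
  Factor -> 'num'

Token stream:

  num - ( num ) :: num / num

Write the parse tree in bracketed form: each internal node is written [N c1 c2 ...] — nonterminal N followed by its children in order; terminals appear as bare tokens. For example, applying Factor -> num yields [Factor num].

Expr
Term / Expr
Term :: Factor / Expr
Term - Factor :: Factor / Expr
Factor - Factor :: Factor / Expr
num - Factor :: Factor / Expr
num - ( Expr ) :: Factor / Expr
num - ( Term ) :: Factor / Expr
num - ( Factor ) :: Factor / Expr
num - ( num ) :: Factor / Expr
num - ( num ) :: num / Expr
num - ( num ) :: num / Term
num - ( num ) :: num / Factor
num - ( num ) :: num / num

[Expr [Term [Term [Term [Factor num]] - [Factor ( [Expr [Term [Factor num]]] )]] :: [Factor num]] / [Expr [Term [Factor num]]]]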